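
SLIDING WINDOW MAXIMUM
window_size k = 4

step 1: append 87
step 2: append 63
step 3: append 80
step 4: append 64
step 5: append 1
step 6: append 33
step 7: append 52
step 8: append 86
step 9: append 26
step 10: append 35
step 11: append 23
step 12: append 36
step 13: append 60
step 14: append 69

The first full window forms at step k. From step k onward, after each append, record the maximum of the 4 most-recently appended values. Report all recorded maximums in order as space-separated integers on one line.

step 1: append 87 -> window=[87] (not full yet)
step 2: append 63 -> window=[87, 63] (not full yet)
step 3: append 80 -> window=[87, 63, 80] (not full yet)
step 4: append 64 -> window=[87, 63, 80, 64] -> max=87
step 5: append 1 -> window=[63, 80, 64, 1] -> max=80
step 6: append 33 -> window=[80, 64, 1, 33] -> max=80
step 7: append 52 -> window=[64, 1, 33, 52] -> max=64
step 8: append 86 -> window=[1, 33, 52, 86] -> max=86
step 9: append 26 -> window=[33, 52, 86, 26] -> max=86
step 10: append 35 -> window=[52, 86, 26, 35] -> max=86
step 11: append 23 -> window=[86, 26, 35, 23] -> max=86
step 12: append 36 -> window=[26, 35, 23, 36] -> max=36
step 13: append 60 -> window=[35, 23, 36, 60] -> max=60
step 14: append 69 -> window=[23, 36, 60, 69] -> max=69

Answer: 87 80 80 64 86 86 86 86 36 60 69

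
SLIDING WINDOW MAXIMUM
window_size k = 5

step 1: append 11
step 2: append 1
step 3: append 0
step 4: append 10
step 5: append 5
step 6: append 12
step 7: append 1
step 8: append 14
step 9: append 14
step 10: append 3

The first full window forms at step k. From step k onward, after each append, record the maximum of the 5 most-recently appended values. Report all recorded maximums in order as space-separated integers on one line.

step 1: append 11 -> window=[11] (not full yet)
step 2: append 1 -> window=[11, 1] (not full yet)
step 3: append 0 -> window=[11, 1, 0] (not full yet)
step 4: append 10 -> window=[11, 1, 0, 10] (not full yet)
step 5: append 5 -> window=[11, 1, 0, 10, 5] -> max=11
step 6: append 12 -> window=[1, 0, 10, 5, 12] -> max=12
step 7: append 1 -> window=[0, 10, 5, 12, 1] -> max=12
step 8: append 14 -> window=[10, 5, 12, 1, 14] -> max=14
step 9: append 14 -> window=[5, 12, 1, 14, 14] -> max=14
step 10: append 3 -> window=[12, 1, 14, 14, 3] -> max=14

Answer: 11 12 12 14 14 14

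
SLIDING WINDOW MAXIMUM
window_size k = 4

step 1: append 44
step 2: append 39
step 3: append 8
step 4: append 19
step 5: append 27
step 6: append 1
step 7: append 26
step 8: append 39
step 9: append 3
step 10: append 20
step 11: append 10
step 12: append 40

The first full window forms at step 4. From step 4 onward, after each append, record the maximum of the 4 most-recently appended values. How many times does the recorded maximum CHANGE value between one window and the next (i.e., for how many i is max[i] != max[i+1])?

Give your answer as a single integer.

step 1: append 44 -> window=[44] (not full yet)
step 2: append 39 -> window=[44, 39] (not full yet)
step 3: append 8 -> window=[44, 39, 8] (not full yet)
step 4: append 19 -> window=[44, 39, 8, 19] -> max=44
step 5: append 27 -> window=[39, 8, 19, 27] -> max=39
step 6: append 1 -> window=[8, 19, 27, 1] -> max=27
step 7: append 26 -> window=[19, 27, 1, 26] -> max=27
step 8: append 39 -> window=[27, 1, 26, 39] -> max=39
step 9: append 3 -> window=[1, 26, 39, 3] -> max=39
step 10: append 20 -> window=[26, 39, 3, 20] -> max=39
step 11: append 10 -> window=[39, 3, 20, 10] -> max=39
step 12: append 40 -> window=[3, 20, 10, 40] -> max=40
Recorded maximums: 44 39 27 27 39 39 39 39 40
Changes between consecutive maximums: 4

Answer: 4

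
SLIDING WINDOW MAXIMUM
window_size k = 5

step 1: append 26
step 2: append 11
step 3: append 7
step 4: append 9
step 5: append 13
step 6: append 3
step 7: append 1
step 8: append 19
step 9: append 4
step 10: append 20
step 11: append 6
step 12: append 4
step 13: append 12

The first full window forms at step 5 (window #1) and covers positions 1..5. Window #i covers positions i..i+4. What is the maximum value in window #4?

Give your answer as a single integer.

step 1: append 26 -> window=[26] (not full yet)
step 2: append 11 -> window=[26, 11] (not full yet)
step 3: append 7 -> window=[26, 11, 7] (not full yet)
step 4: append 9 -> window=[26, 11, 7, 9] (not full yet)
step 5: append 13 -> window=[26, 11, 7, 9, 13] -> max=26
step 6: append 3 -> window=[11, 7, 9, 13, 3] -> max=13
step 7: append 1 -> window=[7, 9, 13, 3, 1] -> max=13
step 8: append 19 -> window=[9, 13, 3, 1, 19] -> max=19
Window #4 max = 19

Answer: 19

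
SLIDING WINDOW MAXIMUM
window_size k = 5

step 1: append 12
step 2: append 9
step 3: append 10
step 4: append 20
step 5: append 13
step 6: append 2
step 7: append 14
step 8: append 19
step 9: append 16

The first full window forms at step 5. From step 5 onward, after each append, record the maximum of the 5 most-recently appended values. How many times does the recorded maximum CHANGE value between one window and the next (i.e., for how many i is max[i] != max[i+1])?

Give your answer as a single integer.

Answer: 1

Derivation:
step 1: append 12 -> window=[12] (not full yet)
step 2: append 9 -> window=[12, 9] (not full yet)
step 3: append 10 -> window=[12, 9, 10] (not full yet)
step 4: append 20 -> window=[12, 9, 10, 20] (not full yet)
step 5: append 13 -> window=[12, 9, 10, 20, 13] -> max=20
step 6: append 2 -> window=[9, 10, 20, 13, 2] -> max=20
step 7: append 14 -> window=[10, 20, 13, 2, 14] -> max=20
step 8: append 19 -> window=[20, 13, 2, 14, 19] -> max=20
step 9: append 16 -> window=[13, 2, 14, 19, 16] -> max=19
Recorded maximums: 20 20 20 20 19
Changes between consecutive maximums: 1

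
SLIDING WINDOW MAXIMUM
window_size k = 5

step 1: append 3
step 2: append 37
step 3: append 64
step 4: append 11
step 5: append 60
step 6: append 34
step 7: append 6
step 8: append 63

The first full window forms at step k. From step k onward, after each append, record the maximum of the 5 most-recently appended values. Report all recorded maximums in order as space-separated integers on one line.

Answer: 64 64 64 63

Derivation:
step 1: append 3 -> window=[3] (not full yet)
step 2: append 37 -> window=[3, 37] (not full yet)
step 3: append 64 -> window=[3, 37, 64] (not full yet)
step 4: append 11 -> window=[3, 37, 64, 11] (not full yet)
step 5: append 60 -> window=[3, 37, 64, 11, 60] -> max=64
step 6: append 34 -> window=[37, 64, 11, 60, 34] -> max=64
step 7: append 6 -> window=[64, 11, 60, 34, 6] -> max=64
step 8: append 63 -> window=[11, 60, 34, 6, 63] -> max=63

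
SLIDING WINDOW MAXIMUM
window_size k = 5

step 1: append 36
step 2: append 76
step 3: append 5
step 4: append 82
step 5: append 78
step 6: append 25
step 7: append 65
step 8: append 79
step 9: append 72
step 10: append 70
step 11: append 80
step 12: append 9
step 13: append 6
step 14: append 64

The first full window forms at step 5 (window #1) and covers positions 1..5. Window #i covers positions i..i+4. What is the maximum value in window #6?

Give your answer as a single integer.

step 1: append 36 -> window=[36] (not full yet)
step 2: append 76 -> window=[36, 76] (not full yet)
step 3: append 5 -> window=[36, 76, 5] (not full yet)
step 4: append 82 -> window=[36, 76, 5, 82] (not full yet)
step 5: append 78 -> window=[36, 76, 5, 82, 78] -> max=82
step 6: append 25 -> window=[76, 5, 82, 78, 25] -> max=82
step 7: append 65 -> window=[5, 82, 78, 25, 65] -> max=82
step 8: append 79 -> window=[82, 78, 25, 65, 79] -> max=82
step 9: append 72 -> window=[78, 25, 65, 79, 72] -> max=79
step 10: append 70 -> window=[25, 65, 79, 72, 70] -> max=79
Window #6 max = 79

Answer: 79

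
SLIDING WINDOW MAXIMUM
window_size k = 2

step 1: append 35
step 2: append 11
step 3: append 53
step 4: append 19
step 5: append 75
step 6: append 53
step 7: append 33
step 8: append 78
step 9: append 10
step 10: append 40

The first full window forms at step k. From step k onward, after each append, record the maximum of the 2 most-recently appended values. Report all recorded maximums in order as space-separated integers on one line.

Answer: 35 53 53 75 75 53 78 78 40

Derivation:
step 1: append 35 -> window=[35] (not full yet)
step 2: append 11 -> window=[35, 11] -> max=35
step 3: append 53 -> window=[11, 53] -> max=53
step 4: append 19 -> window=[53, 19] -> max=53
step 5: append 75 -> window=[19, 75] -> max=75
step 6: append 53 -> window=[75, 53] -> max=75
step 7: append 33 -> window=[53, 33] -> max=53
step 8: append 78 -> window=[33, 78] -> max=78
step 9: append 10 -> window=[78, 10] -> max=78
step 10: append 40 -> window=[10, 40] -> max=40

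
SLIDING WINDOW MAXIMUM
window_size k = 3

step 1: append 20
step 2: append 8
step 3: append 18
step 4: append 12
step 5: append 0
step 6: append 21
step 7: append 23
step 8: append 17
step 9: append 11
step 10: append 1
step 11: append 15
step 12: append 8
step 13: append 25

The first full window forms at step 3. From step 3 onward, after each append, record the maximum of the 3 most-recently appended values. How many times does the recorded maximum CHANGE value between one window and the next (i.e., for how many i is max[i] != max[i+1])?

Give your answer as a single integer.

Answer: 6

Derivation:
step 1: append 20 -> window=[20] (not full yet)
step 2: append 8 -> window=[20, 8] (not full yet)
step 3: append 18 -> window=[20, 8, 18] -> max=20
step 4: append 12 -> window=[8, 18, 12] -> max=18
step 5: append 0 -> window=[18, 12, 0] -> max=18
step 6: append 21 -> window=[12, 0, 21] -> max=21
step 7: append 23 -> window=[0, 21, 23] -> max=23
step 8: append 17 -> window=[21, 23, 17] -> max=23
step 9: append 11 -> window=[23, 17, 11] -> max=23
step 10: append 1 -> window=[17, 11, 1] -> max=17
step 11: append 15 -> window=[11, 1, 15] -> max=15
step 12: append 8 -> window=[1, 15, 8] -> max=15
step 13: append 25 -> window=[15, 8, 25] -> max=25
Recorded maximums: 20 18 18 21 23 23 23 17 15 15 25
Changes between consecutive maximums: 6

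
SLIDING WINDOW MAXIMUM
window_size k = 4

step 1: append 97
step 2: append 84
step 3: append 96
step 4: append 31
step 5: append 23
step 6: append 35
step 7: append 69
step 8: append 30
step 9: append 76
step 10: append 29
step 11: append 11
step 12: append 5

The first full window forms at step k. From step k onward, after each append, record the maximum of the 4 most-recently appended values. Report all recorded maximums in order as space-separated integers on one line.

step 1: append 97 -> window=[97] (not full yet)
step 2: append 84 -> window=[97, 84] (not full yet)
step 3: append 96 -> window=[97, 84, 96] (not full yet)
step 4: append 31 -> window=[97, 84, 96, 31] -> max=97
step 5: append 23 -> window=[84, 96, 31, 23] -> max=96
step 6: append 35 -> window=[96, 31, 23, 35] -> max=96
step 7: append 69 -> window=[31, 23, 35, 69] -> max=69
step 8: append 30 -> window=[23, 35, 69, 30] -> max=69
step 9: append 76 -> window=[35, 69, 30, 76] -> max=76
step 10: append 29 -> window=[69, 30, 76, 29] -> max=76
step 11: append 11 -> window=[30, 76, 29, 11] -> max=76
step 12: append 5 -> window=[76, 29, 11, 5] -> max=76

Answer: 97 96 96 69 69 76 76 76 76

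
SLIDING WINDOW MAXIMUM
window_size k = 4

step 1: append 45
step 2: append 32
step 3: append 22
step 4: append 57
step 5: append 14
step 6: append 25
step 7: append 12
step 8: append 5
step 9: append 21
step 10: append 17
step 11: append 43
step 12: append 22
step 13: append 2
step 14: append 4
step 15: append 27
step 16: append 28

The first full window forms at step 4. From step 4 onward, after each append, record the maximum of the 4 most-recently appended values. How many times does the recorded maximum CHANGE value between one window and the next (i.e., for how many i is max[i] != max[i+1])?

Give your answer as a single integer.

Answer: 5

Derivation:
step 1: append 45 -> window=[45] (not full yet)
step 2: append 32 -> window=[45, 32] (not full yet)
step 3: append 22 -> window=[45, 32, 22] (not full yet)
step 4: append 57 -> window=[45, 32, 22, 57] -> max=57
step 5: append 14 -> window=[32, 22, 57, 14] -> max=57
step 6: append 25 -> window=[22, 57, 14, 25] -> max=57
step 7: append 12 -> window=[57, 14, 25, 12] -> max=57
step 8: append 5 -> window=[14, 25, 12, 5] -> max=25
step 9: append 21 -> window=[25, 12, 5, 21] -> max=25
step 10: append 17 -> window=[12, 5, 21, 17] -> max=21
step 11: append 43 -> window=[5, 21, 17, 43] -> max=43
step 12: append 22 -> window=[21, 17, 43, 22] -> max=43
step 13: append 2 -> window=[17, 43, 22, 2] -> max=43
step 14: append 4 -> window=[43, 22, 2, 4] -> max=43
step 15: append 27 -> window=[22, 2, 4, 27] -> max=27
step 16: append 28 -> window=[2, 4, 27, 28] -> max=28
Recorded maximums: 57 57 57 57 25 25 21 43 43 43 43 27 28
Changes between consecutive maximums: 5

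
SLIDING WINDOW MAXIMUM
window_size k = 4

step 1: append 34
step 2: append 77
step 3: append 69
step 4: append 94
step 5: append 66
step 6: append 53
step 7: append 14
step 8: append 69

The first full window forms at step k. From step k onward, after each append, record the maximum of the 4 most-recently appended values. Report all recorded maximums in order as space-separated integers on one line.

step 1: append 34 -> window=[34] (not full yet)
step 2: append 77 -> window=[34, 77] (not full yet)
step 3: append 69 -> window=[34, 77, 69] (not full yet)
step 4: append 94 -> window=[34, 77, 69, 94] -> max=94
step 5: append 66 -> window=[77, 69, 94, 66] -> max=94
step 6: append 53 -> window=[69, 94, 66, 53] -> max=94
step 7: append 14 -> window=[94, 66, 53, 14] -> max=94
step 8: append 69 -> window=[66, 53, 14, 69] -> max=69

Answer: 94 94 94 94 69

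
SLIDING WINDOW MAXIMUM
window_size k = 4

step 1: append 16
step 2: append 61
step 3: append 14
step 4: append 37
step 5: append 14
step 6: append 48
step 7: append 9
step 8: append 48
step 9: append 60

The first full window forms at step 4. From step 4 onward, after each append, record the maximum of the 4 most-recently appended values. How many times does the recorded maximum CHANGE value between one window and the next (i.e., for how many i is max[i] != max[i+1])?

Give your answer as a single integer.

Answer: 2

Derivation:
step 1: append 16 -> window=[16] (not full yet)
step 2: append 61 -> window=[16, 61] (not full yet)
step 3: append 14 -> window=[16, 61, 14] (not full yet)
step 4: append 37 -> window=[16, 61, 14, 37] -> max=61
step 5: append 14 -> window=[61, 14, 37, 14] -> max=61
step 6: append 48 -> window=[14, 37, 14, 48] -> max=48
step 7: append 9 -> window=[37, 14, 48, 9] -> max=48
step 8: append 48 -> window=[14, 48, 9, 48] -> max=48
step 9: append 60 -> window=[48, 9, 48, 60] -> max=60
Recorded maximums: 61 61 48 48 48 60
Changes between consecutive maximums: 2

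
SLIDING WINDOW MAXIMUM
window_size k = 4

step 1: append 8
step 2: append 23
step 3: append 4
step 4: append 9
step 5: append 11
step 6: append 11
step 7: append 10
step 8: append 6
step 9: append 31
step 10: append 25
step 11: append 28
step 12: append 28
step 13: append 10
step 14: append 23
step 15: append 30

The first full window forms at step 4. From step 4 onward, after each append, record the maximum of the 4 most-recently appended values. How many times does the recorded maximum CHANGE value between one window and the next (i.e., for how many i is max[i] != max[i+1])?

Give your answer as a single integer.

step 1: append 8 -> window=[8] (not full yet)
step 2: append 23 -> window=[8, 23] (not full yet)
step 3: append 4 -> window=[8, 23, 4] (not full yet)
step 4: append 9 -> window=[8, 23, 4, 9] -> max=23
step 5: append 11 -> window=[23, 4, 9, 11] -> max=23
step 6: append 11 -> window=[4, 9, 11, 11] -> max=11
step 7: append 10 -> window=[9, 11, 11, 10] -> max=11
step 8: append 6 -> window=[11, 11, 10, 6] -> max=11
step 9: append 31 -> window=[11, 10, 6, 31] -> max=31
step 10: append 25 -> window=[10, 6, 31, 25] -> max=31
step 11: append 28 -> window=[6, 31, 25, 28] -> max=31
step 12: append 28 -> window=[31, 25, 28, 28] -> max=31
step 13: append 10 -> window=[25, 28, 28, 10] -> max=28
step 14: append 23 -> window=[28, 28, 10, 23] -> max=28
step 15: append 30 -> window=[28, 10, 23, 30] -> max=30
Recorded maximums: 23 23 11 11 11 31 31 31 31 28 28 30
Changes between consecutive maximums: 4

Answer: 4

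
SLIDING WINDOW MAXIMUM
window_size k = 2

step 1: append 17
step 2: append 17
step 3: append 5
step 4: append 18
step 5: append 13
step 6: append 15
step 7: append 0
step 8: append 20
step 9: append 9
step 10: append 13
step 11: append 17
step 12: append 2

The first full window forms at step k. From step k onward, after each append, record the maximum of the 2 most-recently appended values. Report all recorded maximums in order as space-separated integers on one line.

Answer: 17 17 18 18 15 15 20 20 13 17 17

Derivation:
step 1: append 17 -> window=[17] (not full yet)
step 2: append 17 -> window=[17, 17] -> max=17
step 3: append 5 -> window=[17, 5] -> max=17
step 4: append 18 -> window=[5, 18] -> max=18
step 5: append 13 -> window=[18, 13] -> max=18
step 6: append 15 -> window=[13, 15] -> max=15
step 7: append 0 -> window=[15, 0] -> max=15
step 8: append 20 -> window=[0, 20] -> max=20
step 9: append 9 -> window=[20, 9] -> max=20
step 10: append 13 -> window=[9, 13] -> max=13
step 11: append 17 -> window=[13, 17] -> max=17
step 12: append 2 -> window=[17, 2] -> max=17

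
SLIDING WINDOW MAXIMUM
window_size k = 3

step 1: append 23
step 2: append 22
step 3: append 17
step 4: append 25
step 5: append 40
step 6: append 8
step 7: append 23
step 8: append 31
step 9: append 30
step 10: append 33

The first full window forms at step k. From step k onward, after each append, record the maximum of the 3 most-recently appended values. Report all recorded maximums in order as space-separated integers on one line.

step 1: append 23 -> window=[23] (not full yet)
step 2: append 22 -> window=[23, 22] (not full yet)
step 3: append 17 -> window=[23, 22, 17] -> max=23
step 4: append 25 -> window=[22, 17, 25] -> max=25
step 5: append 40 -> window=[17, 25, 40] -> max=40
step 6: append 8 -> window=[25, 40, 8] -> max=40
step 7: append 23 -> window=[40, 8, 23] -> max=40
step 8: append 31 -> window=[8, 23, 31] -> max=31
step 9: append 30 -> window=[23, 31, 30] -> max=31
step 10: append 33 -> window=[31, 30, 33] -> max=33

Answer: 23 25 40 40 40 31 31 33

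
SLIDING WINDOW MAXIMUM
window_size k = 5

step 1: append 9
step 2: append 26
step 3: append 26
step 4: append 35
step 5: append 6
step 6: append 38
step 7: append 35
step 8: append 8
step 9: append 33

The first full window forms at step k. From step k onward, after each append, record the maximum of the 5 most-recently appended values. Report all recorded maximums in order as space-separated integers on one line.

step 1: append 9 -> window=[9] (not full yet)
step 2: append 26 -> window=[9, 26] (not full yet)
step 3: append 26 -> window=[9, 26, 26] (not full yet)
step 4: append 35 -> window=[9, 26, 26, 35] (not full yet)
step 5: append 6 -> window=[9, 26, 26, 35, 6] -> max=35
step 6: append 38 -> window=[26, 26, 35, 6, 38] -> max=38
step 7: append 35 -> window=[26, 35, 6, 38, 35] -> max=38
step 8: append 8 -> window=[35, 6, 38, 35, 8] -> max=38
step 9: append 33 -> window=[6, 38, 35, 8, 33] -> max=38

Answer: 35 38 38 38 38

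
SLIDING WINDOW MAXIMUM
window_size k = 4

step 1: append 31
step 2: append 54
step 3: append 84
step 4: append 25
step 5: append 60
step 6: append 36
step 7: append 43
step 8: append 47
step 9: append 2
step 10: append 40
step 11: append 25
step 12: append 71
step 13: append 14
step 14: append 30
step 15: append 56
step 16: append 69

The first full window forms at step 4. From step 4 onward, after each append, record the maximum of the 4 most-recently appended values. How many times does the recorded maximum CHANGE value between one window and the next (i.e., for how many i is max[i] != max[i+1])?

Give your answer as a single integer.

step 1: append 31 -> window=[31] (not full yet)
step 2: append 54 -> window=[31, 54] (not full yet)
step 3: append 84 -> window=[31, 54, 84] (not full yet)
step 4: append 25 -> window=[31, 54, 84, 25] -> max=84
step 5: append 60 -> window=[54, 84, 25, 60] -> max=84
step 6: append 36 -> window=[84, 25, 60, 36] -> max=84
step 7: append 43 -> window=[25, 60, 36, 43] -> max=60
step 8: append 47 -> window=[60, 36, 43, 47] -> max=60
step 9: append 2 -> window=[36, 43, 47, 2] -> max=47
step 10: append 40 -> window=[43, 47, 2, 40] -> max=47
step 11: append 25 -> window=[47, 2, 40, 25] -> max=47
step 12: append 71 -> window=[2, 40, 25, 71] -> max=71
step 13: append 14 -> window=[40, 25, 71, 14] -> max=71
step 14: append 30 -> window=[25, 71, 14, 30] -> max=71
step 15: append 56 -> window=[71, 14, 30, 56] -> max=71
step 16: append 69 -> window=[14, 30, 56, 69] -> max=69
Recorded maximums: 84 84 84 60 60 47 47 47 71 71 71 71 69
Changes between consecutive maximums: 4

Answer: 4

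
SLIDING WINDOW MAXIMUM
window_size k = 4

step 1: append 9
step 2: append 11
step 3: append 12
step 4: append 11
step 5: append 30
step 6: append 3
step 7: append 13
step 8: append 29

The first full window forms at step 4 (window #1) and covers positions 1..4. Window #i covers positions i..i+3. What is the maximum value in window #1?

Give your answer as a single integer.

Answer: 12

Derivation:
step 1: append 9 -> window=[9] (not full yet)
step 2: append 11 -> window=[9, 11] (not full yet)
step 3: append 12 -> window=[9, 11, 12] (not full yet)
step 4: append 11 -> window=[9, 11, 12, 11] -> max=12
Window #1 max = 12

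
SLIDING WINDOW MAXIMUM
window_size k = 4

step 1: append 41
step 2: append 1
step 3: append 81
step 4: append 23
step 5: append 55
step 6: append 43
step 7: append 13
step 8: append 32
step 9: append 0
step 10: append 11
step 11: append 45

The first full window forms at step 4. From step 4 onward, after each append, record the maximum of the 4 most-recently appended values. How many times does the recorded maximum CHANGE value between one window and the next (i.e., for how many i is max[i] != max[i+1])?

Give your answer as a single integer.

Answer: 4

Derivation:
step 1: append 41 -> window=[41] (not full yet)
step 2: append 1 -> window=[41, 1] (not full yet)
step 3: append 81 -> window=[41, 1, 81] (not full yet)
step 4: append 23 -> window=[41, 1, 81, 23] -> max=81
step 5: append 55 -> window=[1, 81, 23, 55] -> max=81
step 6: append 43 -> window=[81, 23, 55, 43] -> max=81
step 7: append 13 -> window=[23, 55, 43, 13] -> max=55
step 8: append 32 -> window=[55, 43, 13, 32] -> max=55
step 9: append 0 -> window=[43, 13, 32, 0] -> max=43
step 10: append 11 -> window=[13, 32, 0, 11] -> max=32
step 11: append 45 -> window=[32, 0, 11, 45] -> max=45
Recorded maximums: 81 81 81 55 55 43 32 45
Changes between consecutive maximums: 4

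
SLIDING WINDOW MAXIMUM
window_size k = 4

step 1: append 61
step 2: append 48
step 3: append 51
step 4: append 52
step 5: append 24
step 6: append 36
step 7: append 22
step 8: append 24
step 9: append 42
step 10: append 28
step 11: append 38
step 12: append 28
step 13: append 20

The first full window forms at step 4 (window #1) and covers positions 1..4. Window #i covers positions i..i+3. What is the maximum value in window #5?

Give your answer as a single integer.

step 1: append 61 -> window=[61] (not full yet)
step 2: append 48 -> window=[61, 48] (not full yet)
step 3: append 51 -> window=[61, 48, 51] (not full yet)
step 4: append 52 -> window=[61, 48, 51, 52] -> max=61
step 5: append 24 -> window=[48, 51, 52, 24] -> max=52
step 6: append 36 -> window=[51, 52, 24, 36] -> max=52
step 7: append 22 -> window=[52, 24, 36, 22] -> max=52
step 8: append 24 -> window=[24, 36, 22, 24] -> max=36
Window #5 max = 36

Answer: 36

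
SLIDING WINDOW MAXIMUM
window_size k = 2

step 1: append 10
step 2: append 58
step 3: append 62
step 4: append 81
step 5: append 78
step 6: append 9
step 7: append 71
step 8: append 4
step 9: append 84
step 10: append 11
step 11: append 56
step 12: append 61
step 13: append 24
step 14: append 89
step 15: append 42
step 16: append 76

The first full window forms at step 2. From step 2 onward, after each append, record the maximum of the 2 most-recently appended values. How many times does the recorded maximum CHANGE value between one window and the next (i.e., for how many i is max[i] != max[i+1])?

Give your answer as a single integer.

Answer: 9

Derivation:
step 1: append 10 -> window=[10] (not full yet)
step 2: append 58 -> window=[10, 58] -> max=58
step 3: append 62 -> window=[58, 62] -> max=62
step 4: append 81 -> window=[62, 81] -> max=81
step 5: append 78 -> window=[81, 78] -> max=81
step 6: append 9 -> window=[78, 9] -> max=78
step 7: append 71 -> window=[9, 71] -> max=71
step 8: append 4 -> window=[71, 4] -> max=71
step 9: append 84 -> window=[4, 84] -> max=84
step 10: append 11 -> window=[84, 11] -> max=84
step 11: append 56 -> window=[11, 56] -> max=56
step 12: append 61 -> window=[56, 61] -> max=61
step 13: append 24 -> window=[61, 24] -> max=61
step 14: append 89 -> window=[24, 89] -> max=89
step 15: append 42 -> window=[89, 42] -> max=89
step 16: append 76 -> window=[42, 76] -> max=76
Recorded maximums: 58 62 81 81 78 71 71 84 84 56 61 61 89 89 76
Changes between consecutive maximums: 9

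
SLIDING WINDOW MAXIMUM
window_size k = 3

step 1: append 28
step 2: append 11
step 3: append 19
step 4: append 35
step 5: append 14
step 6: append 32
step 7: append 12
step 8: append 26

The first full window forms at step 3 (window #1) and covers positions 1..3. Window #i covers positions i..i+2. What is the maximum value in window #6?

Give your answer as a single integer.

Answer: 32

Derivation:
step 1: append 28 -> window=[28] (not full yet)
step 2: append 11 -> window=[28, 11] (not full yet)
step 3: append 19 -> window=[28, 11, 19] -> max=28
step 4: append 35 -> window=[11, 19, 35] -> max=35
step 5: append 14 -> window=[19, 35, 14] -> max=35
step 6: append 32 -> window=[35, 14, 32] -> max=35
step 7: append 12 -> window=[14, 32, 12] -> max=32
step 8: append 26 -> window=[32, 12, 26] -> max=32
Window #6 max = 32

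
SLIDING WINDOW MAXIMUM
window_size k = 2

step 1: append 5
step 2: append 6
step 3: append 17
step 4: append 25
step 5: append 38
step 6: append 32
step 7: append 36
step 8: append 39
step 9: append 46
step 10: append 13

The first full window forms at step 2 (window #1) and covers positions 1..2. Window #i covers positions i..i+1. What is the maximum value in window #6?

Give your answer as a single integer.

Answer: 36

Derivation:
step 1: append 5 -> window=[5] (not full yet)
step 2: append 6 -> window=[5, 6] -> max=6
step 3: append 17 -> window=[6, 17] -> max=17
step 4: append 25 -> window=[17, 25] -> max=25
step 5: append 38 -> window=[25, 38] -> max=38
step 6: append 32 -> window=[38, 32] -> max=38
step 7: append 36 -> window=[32, 36] -> max=36
Window #6 max = 36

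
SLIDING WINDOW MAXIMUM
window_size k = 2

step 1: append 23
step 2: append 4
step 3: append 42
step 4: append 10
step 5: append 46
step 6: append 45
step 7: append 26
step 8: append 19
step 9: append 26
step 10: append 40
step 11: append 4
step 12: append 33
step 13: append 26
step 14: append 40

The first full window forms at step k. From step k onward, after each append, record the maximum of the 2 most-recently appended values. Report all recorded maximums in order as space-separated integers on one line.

Answer: 23 42 42 46 46 45 26 26 40 40 33 33 40

Derivation:
step 1: append 23 -> window=[23] (not full yet)
step 2: append 4 -> window=[23, 4] -> max=23
step 3: append 42 -> window=[4, 42] -> max=42
step 4: append 10 -> window=[42, 10] -> max=42
step 5: append 46 -> window=[10, 46] -> max=46
step 6: append 45 -> window=[46, 45] -> max=46
step 7: append 26 -> window=[45, 26] -> max=45
step 8: append 19 -> window=[26, 19] -> max=26
step 9: append 26 -> window=[19, 26] -> max=26
step 10: append 40 -> window=[26, 40] -> max=40
step 11: append 4 -> window=[40, 4] -> max=40
step 12: append 33 -> window=[4, 33] -> max=33
step 13: append 26 -> window=[33, 26] -> max=33
step 14: append 40 -> window=[26, 40] -> max=40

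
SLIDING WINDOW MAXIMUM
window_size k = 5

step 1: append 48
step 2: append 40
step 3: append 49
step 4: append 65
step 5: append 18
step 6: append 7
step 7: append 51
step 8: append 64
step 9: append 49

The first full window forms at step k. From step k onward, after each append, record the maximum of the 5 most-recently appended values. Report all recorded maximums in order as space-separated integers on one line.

step 1: append 48 -> window=[48] (not full yet)
step 2: append 40 -> window=[48, 40] (not full yet)
step 3: append 49 -> window=[48, 40, 49] (not full yet)
step 4: append 65 -> window=[48, 40, 49, 65] (not full yet)
step 5: append 18 -> window=[48, 40, 49, 65, 18] -> max=65
step 6: append 7 -> window=[40, 49, 65, 18, 7] -> max=65
step 7: append 51 -> window=[49, 65, 18, 7, 51] -> max=65
step 8: append 64 -> window=[65, 18, 7, 51, 64] -> max=65
step 9: append 49 -> window=[18, 7, 51, 64, 49] -> max=64

Answer: 65 65 65 65 64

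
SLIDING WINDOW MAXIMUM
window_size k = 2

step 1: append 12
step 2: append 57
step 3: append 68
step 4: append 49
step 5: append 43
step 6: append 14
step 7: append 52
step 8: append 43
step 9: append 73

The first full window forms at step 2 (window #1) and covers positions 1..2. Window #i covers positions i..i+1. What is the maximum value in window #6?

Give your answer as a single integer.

step 1: append 12 -> window=[12] (not full yet)
step 2: append 57 -> window=[12, 57] -> max=57
step 3: append 68 -> window=[57, 68] -> max=68
step 4: append 49 -> window=[68, 49] -> max=68
step 5: append 43 -> window=[49, 43] -> max=49
step 6: append 14 -> window=[43, 14] -> max=43
step 7: append 52 -> window=[14, 52] -> max=52
Window #6 max = 52

Answer: 52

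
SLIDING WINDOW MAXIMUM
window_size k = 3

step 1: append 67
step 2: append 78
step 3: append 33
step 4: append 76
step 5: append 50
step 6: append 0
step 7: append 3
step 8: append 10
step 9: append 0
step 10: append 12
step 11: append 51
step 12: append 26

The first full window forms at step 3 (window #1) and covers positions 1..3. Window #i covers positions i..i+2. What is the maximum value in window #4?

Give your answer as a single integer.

step 1: append 67 -> window=[67] (not full yet)
step 2: append 78 -> window=[67, 78] (not full yet)
step 3: append 33 -> window=[67, 78, 33] -> max=78
step 4: append 76 -> window=[78, 33, 76] -> max=78
step 5: append 50 -> window=[33, 76, 50] -> max=76
step 6: append 0 -> window=[76, 50, 0] -> max=76
Window #4 max = 76

Answer: 76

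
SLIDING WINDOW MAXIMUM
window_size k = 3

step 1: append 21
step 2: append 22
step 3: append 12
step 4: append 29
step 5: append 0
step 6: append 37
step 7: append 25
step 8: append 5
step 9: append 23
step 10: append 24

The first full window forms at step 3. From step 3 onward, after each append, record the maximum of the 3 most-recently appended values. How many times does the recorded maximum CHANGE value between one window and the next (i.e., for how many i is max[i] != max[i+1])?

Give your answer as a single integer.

Answer: 4

Derivation:
step 1: append 21 -> window=[21] (not full yet)
step 2: append 22 -> window=[21, 22] (not full yet)
step 3: append 12 -> window=[21, 22, 12] -> max=22
step 4: append 29 -> window=[22, 12, 29] -> max=29
step 5: append 0 -> window=[12, 29, 0] -> max=29
step 6: append 37 -> window=[29, 0, 37] -> max=37
step 7: append 25 -> window=[0, 37, 25] -> max=37
step 8: append 5 -> window=[37, 25, 5] -> max=37
step 9: append 23 -> window=[25, 5, 23] -> max=25
step 10: append 24 -> window=[5, 23, 24] -> max=24
Recorded maximums: 22 29 29 37 37 37 25 24
Changes between consecutive maximums: 4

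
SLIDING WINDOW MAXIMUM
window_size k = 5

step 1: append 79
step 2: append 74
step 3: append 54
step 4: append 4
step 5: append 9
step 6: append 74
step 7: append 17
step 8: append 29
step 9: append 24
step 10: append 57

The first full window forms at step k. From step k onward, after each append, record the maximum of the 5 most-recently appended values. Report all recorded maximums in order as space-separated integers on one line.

step 1: append 79 -> window=[79] (not full yet)
step 2: append 74 -> window=[79, 74] (not full yet)
step 3: append 54 -> window=[79, 74, 54] (not full yet)
step 4: append 4 -> window=[79, 74, 54, 4] (not full yet)
step 5: append 9 -> window=[79, 74, 54, 4, 9] -> max=79
step 6: append 74 -> window=[74, 54, 4, 9, 74] -> max=74
step 7: append 17 -> window=[54, 4, 9, 74, 17] -> max=74
step 8: append 29 -> window=[4, 9, 74, 17, 29] -> max=74
step 9: append 24 -> window=[9, 74, 17, 29, 24] -> max=74
step 10: append 57 -> window=[74, 17, 29, 24, 57] -> max=74

Answer: 79 74 74 74 74 74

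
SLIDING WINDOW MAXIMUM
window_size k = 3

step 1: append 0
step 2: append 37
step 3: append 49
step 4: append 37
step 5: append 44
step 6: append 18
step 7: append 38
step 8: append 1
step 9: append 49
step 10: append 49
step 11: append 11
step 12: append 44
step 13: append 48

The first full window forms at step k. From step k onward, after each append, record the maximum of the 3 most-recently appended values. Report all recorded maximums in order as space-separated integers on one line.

step 1: append 0 -> window=[0] (not full yet)
step 2: append 37 -> window=[0, 37] (not full yet)
step 3: append 49 -> window=[0, 37, 49] -> max=49
step 4: append 37 -> window=[37, 49, 37] -> max=49
step 5: append 44 -> window=[49, 37, 44] -> max=49
step 6: append 18 -> window=[37, 44, 18] -> max=44
step 7: append 38 -> window=[44, 18, 38] -> max=44
step 8: append 1 -> window=[18, 38, 1] -> max=38
step 9: append 49 -> window=[38, 1, 49] -> max=49
step 10: append 49 -> window=[1, 49, 49] -> max=49
step 11: append 11 -> window=[49, 49, 11] -> max=49
step 12: append 44 -> window=[49, 11, 44] -> max=49
step 13: append 48 -> window=[11, 44, 48] -> max=48

Answer: 49 49 49 44 44 38 49 49 49 49 48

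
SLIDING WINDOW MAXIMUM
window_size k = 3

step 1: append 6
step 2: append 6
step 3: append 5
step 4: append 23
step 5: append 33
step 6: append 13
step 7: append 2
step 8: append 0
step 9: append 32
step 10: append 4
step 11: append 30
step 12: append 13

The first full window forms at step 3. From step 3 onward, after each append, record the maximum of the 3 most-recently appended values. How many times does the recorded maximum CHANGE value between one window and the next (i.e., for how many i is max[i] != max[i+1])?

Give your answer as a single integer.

Answer: 5

Derivation:
step 1: append 6 -> window=[6] (not full yet)
step 2: append 6 -> window=[6, 6] (not full yet)
step 3: append 5 -> window=[6, 6, 5] -> max=6
step 4: append 23 -> window=[6, 5, 23] -> max=23
step 5: append 33 -> window=[5, 23, 33] -> max=33
step 6: append 13 -> window=[23, 33, 13] -> max=33
step 7: append 2 -> window=[33, 13, 2] -> max=33
step 8: append 0 -> window=[13, 2, 0] -> max=13
step 9: append 32 -> window=[2, 0, 32] -> max=32
step 10: append 4 -> window=[0, 32, 4] -> max=32
step 11: append 30 -> window=[32, 4, 30] -> max=32
step 12: append 13 -> window=[4, 30, 13] -> max=30
Recorded maximums: 6 23 33 33 33 13 32 32 32 30
Changes between consecutive maximums: 5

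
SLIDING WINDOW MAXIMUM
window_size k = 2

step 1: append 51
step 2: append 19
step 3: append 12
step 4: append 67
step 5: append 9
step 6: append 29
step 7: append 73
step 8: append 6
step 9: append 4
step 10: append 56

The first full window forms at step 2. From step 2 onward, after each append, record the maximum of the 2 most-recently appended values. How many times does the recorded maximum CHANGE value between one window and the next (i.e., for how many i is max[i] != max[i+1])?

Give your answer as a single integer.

Answer: 6

Derivation:
step 1: append 51 -> window=[51] (not full yet)
step 2: append 19 -> window=[51, 19] -> max=51
step 3: append 12 -> window=[19, 12] -> max=19
step 4: append 67 -> window=[12, 67] -> max=67
step 5: append 9 -> window=[67, 9] -> max=67
step 6: append 29 -> window=[9, 29] -> max=29
step 7: append 73 -> window=[29, 73] -> max=73
step 8: append 6 -> window=[73, 6] -> max=73
step 9: append 4 -> window=[6, 4] -> max=6
step 10: append 56 -> window=[4, 56] -> max=56
Recorded maximums: 51 19 67 67 29 73 73 6 56
Changes between consecutive maximums: 6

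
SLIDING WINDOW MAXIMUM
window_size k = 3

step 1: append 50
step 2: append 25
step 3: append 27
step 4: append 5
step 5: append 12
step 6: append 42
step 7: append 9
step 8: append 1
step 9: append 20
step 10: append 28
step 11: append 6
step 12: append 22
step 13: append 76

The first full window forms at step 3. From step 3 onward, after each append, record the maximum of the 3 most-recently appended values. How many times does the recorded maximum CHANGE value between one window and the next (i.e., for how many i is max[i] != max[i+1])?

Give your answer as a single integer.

Answer: 5

Derivation:
step 1: append 50 -> window=[50] (not full yet)
step 2: append 25 -> window=[50, 25] (not full yet)
step 3: append 27 -> window=[50, 25, 27] -> max=50
step 4: append 5 -> window=[25, 27, 5] -> max=27
step 5: append 12 -> window=[27, 5, 12] -> max=27
step 6: append 42 -> window=[5, 12, 42] -> max=42
step 7: append 9 -> window=[12, 42, 9] -> max=42
step 8: append 1 -> window=[42, 9, 1] -> max=42
step 9: append 20 -> window=[9, 1, 20] -> max=20
step 10: append 28 -> window=[1, 20, 28] -> max=28
step 11: append 6 -> window=[20, 28, 6] -> max=28
step 12: append 22 -> window=[28, 6, 22] -> max=28
step 13: append 76 -> window=[6, 22, 76] -> max=76
Recorded maximums: 50 27 27 42 42 42 20 28 28 28 76
Changes between consecutive maximums: 5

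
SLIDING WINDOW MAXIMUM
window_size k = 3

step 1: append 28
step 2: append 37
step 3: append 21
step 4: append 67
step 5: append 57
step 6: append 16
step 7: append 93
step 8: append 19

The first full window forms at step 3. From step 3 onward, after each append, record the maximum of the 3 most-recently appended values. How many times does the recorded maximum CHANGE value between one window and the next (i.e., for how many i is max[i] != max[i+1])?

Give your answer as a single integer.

step 1: append 28 -> window=[28] (not full yet)
step 2: append 37 -> window=[28, 37] (not full yet)
step 3: append 21 -> window=[28, 37, 21] -> max=37
step 4: append 67 -> window=[37, 21, 67] -> max=67
step 5: append 57 -> window=[21, 67, 57] -> max=67
step 6: append 16 -> window=[67, 57, 16] -> max=67
step 7: append 93 -> window=[57, 16, 93] -> max=93
step 8: append 19 -> window=[16, 93, 19] -> max=93
Recorded maximums: 37 67 67 67 93 93
Changes between consecutive maximums: 2

Answer: 2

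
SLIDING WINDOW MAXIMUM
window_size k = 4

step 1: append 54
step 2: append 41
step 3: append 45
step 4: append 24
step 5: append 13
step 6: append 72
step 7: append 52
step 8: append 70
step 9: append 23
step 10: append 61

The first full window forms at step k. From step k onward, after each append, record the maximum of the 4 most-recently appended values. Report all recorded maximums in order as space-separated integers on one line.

step 1: append 54 -> window=[54] (not full yet)
step 2: append 41 -> window=[54, 41] (not full yet)
step 3: append 45 -> window=[54, 41, 45] (not full yet)
step 4: append 24 -> window=[54, 41, 45, 24] -> max=54
step 5: append 13 -> window=[41, 45, 24, 13] -> max=45
step 6: append 72 -> window=[45, 24, 13, 72] -> max=72
step 7: append 52 -> window=[24, 13, 72, 52] -> max=72
step 8: append 70 -> window=[13, 72, 52, 70] -> max=72
step 9: append 23 -> window=[72, 52, 70, 23] -> max=72
step 10: append 61 -> window=[52, 70, 23, 61] -> max=70

Answer: 54 45 72 72 72 72 70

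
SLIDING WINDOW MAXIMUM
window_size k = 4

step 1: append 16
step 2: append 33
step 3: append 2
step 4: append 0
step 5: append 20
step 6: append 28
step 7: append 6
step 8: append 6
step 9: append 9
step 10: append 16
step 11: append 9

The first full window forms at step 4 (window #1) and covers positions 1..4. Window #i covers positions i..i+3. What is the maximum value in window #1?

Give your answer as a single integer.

step 1: append 16 -> window=[16] (not full yet)
step 2: append 33 -> window=[16, 33] (not full yet)
step 3: append 2 -> window=[16, 33, 2] (not full yet)
step 4: append 0 -> window=[16, 33, 2, 0] -> max=33
Window #1 max = 33

Answer: 33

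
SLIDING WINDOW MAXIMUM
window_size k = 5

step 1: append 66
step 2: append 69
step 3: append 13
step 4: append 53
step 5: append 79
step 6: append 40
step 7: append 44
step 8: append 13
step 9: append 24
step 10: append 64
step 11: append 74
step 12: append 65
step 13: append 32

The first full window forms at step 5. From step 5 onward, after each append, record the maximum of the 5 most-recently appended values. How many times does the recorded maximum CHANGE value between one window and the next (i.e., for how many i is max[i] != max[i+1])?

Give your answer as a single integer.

step 1: append 66 -> window=[66] (not full yet)
step 2: append 69 -> window=[66, 69] (not full yet)
step 3: append 13 -> window=[66, 69, 13] (not full yet)
step 4: append 53 -> window=[66, 69, 13, 53] (not full yet)
step 5: append 79 -> window=[66, 69, 13, 53, 79] -> max=79
step 6: append 40 -> window=[69, 13, 53, 79, 40] -> max=79
step 7: append 44 -> window=[13, 53, 79, 40, 44] -> max=79
step 8: append 13 -> window=[53, 79, 40, 44, 13] -> max=79
step 9: append 24 -> window=[79, 40, 44, 13, 24] -> max=79
step 10: append 64 -> window=[40, 44, 13, 24, 64] -> max=64
step 11: append 74 -> window=[44, 13, 24, 64, 74] -> max=74
step 12: append 65 -> window=[13, 24, 64, 74, 65] -> max=74
step 13: append 32 -> window=[24, 64, 74, 65, 32] -> max=74
Recorded maximums: 79 79 79 79 79 64 74 74 74
Changes between consecutive maximums: 2

Answer: 2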